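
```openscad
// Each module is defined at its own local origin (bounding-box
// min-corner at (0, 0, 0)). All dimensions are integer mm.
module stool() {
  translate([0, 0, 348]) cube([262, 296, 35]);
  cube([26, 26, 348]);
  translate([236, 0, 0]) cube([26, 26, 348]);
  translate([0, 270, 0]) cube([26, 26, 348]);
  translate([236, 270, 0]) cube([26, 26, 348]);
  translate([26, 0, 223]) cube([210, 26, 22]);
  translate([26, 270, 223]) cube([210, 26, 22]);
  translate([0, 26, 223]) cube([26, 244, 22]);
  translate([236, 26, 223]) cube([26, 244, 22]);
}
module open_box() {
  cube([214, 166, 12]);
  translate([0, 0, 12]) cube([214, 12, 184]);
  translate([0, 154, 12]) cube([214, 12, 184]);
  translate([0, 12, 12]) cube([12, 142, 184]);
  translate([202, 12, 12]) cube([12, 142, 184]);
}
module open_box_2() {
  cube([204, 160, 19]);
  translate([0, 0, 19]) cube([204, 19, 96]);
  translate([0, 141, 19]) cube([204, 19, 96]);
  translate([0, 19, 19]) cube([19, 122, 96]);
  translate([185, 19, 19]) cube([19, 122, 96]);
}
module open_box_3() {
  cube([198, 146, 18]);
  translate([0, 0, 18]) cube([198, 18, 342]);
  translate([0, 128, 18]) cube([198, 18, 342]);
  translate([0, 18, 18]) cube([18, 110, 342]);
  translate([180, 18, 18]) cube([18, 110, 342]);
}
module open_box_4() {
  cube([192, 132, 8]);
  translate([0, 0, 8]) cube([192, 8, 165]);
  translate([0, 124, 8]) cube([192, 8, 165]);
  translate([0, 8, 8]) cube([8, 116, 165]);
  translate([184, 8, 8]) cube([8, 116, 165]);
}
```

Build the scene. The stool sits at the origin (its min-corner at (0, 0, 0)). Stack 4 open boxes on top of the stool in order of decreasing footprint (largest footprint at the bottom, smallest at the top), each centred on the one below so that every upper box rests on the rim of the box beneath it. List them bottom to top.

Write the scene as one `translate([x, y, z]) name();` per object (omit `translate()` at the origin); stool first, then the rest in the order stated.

stool();
translate([24, 65, 383]) open_box();
translate([29, 68, 579]) open_box_2();
translate([32, 75, 694]) open_box_3();
translate([35, 82, 1054]) open_box_4();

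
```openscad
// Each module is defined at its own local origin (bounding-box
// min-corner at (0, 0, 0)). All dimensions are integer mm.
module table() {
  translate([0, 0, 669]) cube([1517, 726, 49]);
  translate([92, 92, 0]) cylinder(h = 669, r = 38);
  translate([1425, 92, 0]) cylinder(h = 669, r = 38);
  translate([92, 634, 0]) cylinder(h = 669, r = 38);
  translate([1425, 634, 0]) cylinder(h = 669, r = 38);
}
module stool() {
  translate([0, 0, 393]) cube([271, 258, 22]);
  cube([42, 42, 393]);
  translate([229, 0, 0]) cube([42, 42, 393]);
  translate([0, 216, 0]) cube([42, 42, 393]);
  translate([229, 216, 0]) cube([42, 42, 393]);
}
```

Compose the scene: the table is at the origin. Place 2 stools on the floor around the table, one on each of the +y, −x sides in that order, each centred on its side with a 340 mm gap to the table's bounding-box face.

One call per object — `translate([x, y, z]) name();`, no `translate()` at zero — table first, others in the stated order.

table();
translate([623, 1066, 0]) stool();
translate([-611, 234, 0]) stool();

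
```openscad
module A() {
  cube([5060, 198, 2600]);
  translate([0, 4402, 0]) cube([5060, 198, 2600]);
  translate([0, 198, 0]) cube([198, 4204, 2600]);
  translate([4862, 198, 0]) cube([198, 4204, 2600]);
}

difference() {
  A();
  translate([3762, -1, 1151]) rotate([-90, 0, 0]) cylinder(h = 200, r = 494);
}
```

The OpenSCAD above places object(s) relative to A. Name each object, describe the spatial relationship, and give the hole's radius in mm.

The subtracted cylinder has r = 494 mm.

A is a house frame. The house frame has a circular hole through its front wall. The hole's radius is 494 mm.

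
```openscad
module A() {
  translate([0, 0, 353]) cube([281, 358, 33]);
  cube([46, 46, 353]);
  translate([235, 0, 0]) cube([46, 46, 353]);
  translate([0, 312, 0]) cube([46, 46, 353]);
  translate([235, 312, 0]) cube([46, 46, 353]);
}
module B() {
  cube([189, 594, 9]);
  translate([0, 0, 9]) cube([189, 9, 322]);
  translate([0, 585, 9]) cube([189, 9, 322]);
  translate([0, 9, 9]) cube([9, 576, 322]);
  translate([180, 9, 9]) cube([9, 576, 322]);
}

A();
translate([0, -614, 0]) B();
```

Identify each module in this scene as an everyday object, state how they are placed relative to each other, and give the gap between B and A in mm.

The open box's nearest face is 20 mm from the stool's −y face.

A is a stool. B is an open box. The open box is on the floor beside the stool on its −y side. The gap between the open box and the stool is 20 mm.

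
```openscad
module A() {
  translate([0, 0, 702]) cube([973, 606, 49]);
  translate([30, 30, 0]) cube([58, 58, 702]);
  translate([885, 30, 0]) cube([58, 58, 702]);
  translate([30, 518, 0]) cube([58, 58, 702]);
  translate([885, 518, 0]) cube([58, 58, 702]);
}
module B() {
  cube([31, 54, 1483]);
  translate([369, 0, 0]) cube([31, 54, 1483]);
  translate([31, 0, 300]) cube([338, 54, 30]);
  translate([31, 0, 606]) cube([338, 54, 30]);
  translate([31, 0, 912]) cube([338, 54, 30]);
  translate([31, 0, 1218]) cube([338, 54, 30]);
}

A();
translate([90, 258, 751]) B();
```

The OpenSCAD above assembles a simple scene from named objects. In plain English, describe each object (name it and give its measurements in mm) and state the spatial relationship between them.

A is a table: top 973 mm (x) × 606 mm (y), 49 mm thick, upper face at z = 751 mm, on four 58×58 mm square legs, each inset 30 mm from the nearest pair of top edges, running from z = 0 to the bottom of the top.

B is a wooden ladder with two side rails of 31×54 mm section and 1483 mm height, set 400 mm apart overall. Between them run 4 rectangular rungs (54 mm deep, 30 mm thick), front faces flush with the rails' −y face. The bottom of the first rung is 300 mm above the floor and each subsequent rung is 306 mm higher than the one below.

The ladder is on top of the table.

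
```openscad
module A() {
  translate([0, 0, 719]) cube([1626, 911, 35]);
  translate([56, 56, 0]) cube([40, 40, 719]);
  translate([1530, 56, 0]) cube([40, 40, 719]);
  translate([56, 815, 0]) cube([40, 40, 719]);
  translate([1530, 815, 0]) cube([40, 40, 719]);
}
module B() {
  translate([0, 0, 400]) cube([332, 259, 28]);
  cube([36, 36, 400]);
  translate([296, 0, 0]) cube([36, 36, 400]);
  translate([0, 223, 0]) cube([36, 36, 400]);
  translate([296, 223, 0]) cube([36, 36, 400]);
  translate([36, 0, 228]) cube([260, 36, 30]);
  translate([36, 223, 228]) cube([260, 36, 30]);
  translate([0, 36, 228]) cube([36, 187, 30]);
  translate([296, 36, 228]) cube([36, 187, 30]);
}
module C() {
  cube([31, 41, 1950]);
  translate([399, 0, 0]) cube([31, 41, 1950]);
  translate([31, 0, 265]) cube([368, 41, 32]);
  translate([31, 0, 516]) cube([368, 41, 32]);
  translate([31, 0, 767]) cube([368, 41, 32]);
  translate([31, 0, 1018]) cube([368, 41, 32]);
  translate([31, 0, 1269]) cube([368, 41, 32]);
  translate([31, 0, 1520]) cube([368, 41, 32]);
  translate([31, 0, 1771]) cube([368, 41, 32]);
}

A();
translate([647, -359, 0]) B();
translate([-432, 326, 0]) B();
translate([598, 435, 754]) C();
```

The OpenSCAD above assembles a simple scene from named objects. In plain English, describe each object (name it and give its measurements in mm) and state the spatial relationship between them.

A is a table: top 1626 mm (x) × 911 mm (y), 35 mm thick, upper face at z = 754 mm, on four 40×40 mm square legs, each inset 56 mm from the nearest pair of top edges, running from z = 0 to the bottom of the top.

B is a simple wooden stool: a rectangular seat 332 mm (x) by 259 mm (y), 28 mm thick, top face at z = 428 mm, on four square legs, each 36×36 mm in cross-section. The legs rest on z = 0, each flush with a corner of the seat. Four stretchers, 36 mm wide and 30 mm tall, connect adjacent legs with their undersides at z = 228 mm, each running between the inner faces of the legs it joins and aligned with the legs' outer faces on the other axis.

C is a wooden ladder with two side rails of 31×41 mm section and 1950 mm height, set 430 mm apart overall. Between them run 7 rectangular rungs (41 mm deep, 32 mm thick), front faces flush with the rails' −y face. The bottom of the first rung is 265 mm above the floor and each subsequent rung is 251 mm higher than the one below.

Two stools sit around the table at the −y, −x sides. The ladder is on top of the table, centred.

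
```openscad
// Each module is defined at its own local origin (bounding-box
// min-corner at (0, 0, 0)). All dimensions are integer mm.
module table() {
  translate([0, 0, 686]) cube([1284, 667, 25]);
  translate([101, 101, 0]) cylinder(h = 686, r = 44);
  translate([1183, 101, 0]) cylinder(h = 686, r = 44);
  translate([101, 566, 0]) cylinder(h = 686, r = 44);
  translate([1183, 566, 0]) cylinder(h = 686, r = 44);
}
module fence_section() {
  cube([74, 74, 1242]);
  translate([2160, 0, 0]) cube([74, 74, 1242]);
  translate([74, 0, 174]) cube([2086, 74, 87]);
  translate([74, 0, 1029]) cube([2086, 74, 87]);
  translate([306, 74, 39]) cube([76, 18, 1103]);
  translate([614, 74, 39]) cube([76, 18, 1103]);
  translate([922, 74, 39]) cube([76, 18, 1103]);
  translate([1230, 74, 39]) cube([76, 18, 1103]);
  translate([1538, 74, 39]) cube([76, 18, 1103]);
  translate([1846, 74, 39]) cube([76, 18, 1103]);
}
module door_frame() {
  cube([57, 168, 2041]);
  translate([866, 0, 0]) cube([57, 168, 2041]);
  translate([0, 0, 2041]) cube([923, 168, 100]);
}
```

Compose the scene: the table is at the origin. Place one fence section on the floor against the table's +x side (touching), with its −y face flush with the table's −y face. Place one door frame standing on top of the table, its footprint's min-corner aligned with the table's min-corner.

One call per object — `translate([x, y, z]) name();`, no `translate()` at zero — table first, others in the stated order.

table();
translate([1284, 0, 0]) fence_section();
translate([0, 0, 711]) door_frame();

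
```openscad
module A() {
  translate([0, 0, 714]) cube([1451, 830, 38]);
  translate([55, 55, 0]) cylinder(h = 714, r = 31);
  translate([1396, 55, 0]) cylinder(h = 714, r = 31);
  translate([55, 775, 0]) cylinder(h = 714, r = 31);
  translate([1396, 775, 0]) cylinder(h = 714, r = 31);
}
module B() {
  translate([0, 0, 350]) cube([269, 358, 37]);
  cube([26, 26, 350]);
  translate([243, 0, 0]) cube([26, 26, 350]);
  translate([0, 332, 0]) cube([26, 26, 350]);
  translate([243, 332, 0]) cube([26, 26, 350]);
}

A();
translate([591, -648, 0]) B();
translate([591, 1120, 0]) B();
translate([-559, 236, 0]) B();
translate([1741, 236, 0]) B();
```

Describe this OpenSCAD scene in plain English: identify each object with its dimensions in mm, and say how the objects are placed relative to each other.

A is a table with a 1451×830 mm rectangular top, 38 mm thick, top surface at z = 752 mm, supported by four round legs of 62 mm diameter, each leg's bounding box inset 24 mm from the nearest pair of top edges, running from the floor.

B is a four-legged stool. The seat is 269×358 mm, 37 mm thick, top at z = 387 mm. It stands on four square legs, each 26×26 mm in cross-section, from z = 0 to the seat underside, each flush with a corner of the seat.

Four stools sit around the table at the −y, +y, −x, +x sides.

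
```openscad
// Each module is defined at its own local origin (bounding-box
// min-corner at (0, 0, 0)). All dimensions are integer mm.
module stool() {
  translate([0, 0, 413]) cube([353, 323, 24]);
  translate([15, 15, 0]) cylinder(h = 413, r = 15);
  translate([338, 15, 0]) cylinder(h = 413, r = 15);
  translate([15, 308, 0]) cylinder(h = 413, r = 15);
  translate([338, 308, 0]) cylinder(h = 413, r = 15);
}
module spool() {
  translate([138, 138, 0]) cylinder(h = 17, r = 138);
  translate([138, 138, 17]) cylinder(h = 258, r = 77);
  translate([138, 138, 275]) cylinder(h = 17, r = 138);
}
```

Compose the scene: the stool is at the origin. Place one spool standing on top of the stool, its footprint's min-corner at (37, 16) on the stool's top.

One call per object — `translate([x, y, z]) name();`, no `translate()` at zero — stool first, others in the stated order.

stool();
translate([37, 16, 437]) spool();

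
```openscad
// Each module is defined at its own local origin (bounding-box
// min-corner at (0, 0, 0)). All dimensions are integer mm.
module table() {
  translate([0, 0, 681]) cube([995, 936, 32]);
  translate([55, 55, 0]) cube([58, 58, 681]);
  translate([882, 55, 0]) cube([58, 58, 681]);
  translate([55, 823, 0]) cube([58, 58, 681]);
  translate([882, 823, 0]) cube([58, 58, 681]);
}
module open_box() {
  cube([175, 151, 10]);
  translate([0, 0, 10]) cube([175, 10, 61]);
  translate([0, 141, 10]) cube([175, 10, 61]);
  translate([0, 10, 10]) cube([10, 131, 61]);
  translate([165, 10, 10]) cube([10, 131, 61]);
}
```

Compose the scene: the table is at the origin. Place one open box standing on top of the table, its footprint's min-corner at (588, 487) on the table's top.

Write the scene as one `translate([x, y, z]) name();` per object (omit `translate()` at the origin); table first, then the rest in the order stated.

table();
translate([588, 487, 713]) open_box();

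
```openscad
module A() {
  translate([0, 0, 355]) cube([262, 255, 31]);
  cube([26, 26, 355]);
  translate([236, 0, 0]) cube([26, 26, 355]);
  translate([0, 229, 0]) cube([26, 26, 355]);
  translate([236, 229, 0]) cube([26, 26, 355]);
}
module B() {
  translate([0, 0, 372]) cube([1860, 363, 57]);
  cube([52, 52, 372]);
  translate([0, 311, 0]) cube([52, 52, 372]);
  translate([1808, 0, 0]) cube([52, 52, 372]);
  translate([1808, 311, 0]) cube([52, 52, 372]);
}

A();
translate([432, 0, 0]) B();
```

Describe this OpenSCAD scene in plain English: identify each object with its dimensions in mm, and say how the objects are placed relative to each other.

A is a four-legged stool. The seat is 262×255 mm, 31 mm thick, top at z = 386 mm. It stands on four square legs, each 26×26 mm in cross-section, from z = 0 to the seat underside, each flush with a corner of the seat.

B is a bench: a 1860×363 mm seat slab, 57 mm thick, top at z = 429 mm, on four 52×52 mm square legs flush with the seat corners and standing on z = 0.

The bench is on the floor beside the stool on its +x side.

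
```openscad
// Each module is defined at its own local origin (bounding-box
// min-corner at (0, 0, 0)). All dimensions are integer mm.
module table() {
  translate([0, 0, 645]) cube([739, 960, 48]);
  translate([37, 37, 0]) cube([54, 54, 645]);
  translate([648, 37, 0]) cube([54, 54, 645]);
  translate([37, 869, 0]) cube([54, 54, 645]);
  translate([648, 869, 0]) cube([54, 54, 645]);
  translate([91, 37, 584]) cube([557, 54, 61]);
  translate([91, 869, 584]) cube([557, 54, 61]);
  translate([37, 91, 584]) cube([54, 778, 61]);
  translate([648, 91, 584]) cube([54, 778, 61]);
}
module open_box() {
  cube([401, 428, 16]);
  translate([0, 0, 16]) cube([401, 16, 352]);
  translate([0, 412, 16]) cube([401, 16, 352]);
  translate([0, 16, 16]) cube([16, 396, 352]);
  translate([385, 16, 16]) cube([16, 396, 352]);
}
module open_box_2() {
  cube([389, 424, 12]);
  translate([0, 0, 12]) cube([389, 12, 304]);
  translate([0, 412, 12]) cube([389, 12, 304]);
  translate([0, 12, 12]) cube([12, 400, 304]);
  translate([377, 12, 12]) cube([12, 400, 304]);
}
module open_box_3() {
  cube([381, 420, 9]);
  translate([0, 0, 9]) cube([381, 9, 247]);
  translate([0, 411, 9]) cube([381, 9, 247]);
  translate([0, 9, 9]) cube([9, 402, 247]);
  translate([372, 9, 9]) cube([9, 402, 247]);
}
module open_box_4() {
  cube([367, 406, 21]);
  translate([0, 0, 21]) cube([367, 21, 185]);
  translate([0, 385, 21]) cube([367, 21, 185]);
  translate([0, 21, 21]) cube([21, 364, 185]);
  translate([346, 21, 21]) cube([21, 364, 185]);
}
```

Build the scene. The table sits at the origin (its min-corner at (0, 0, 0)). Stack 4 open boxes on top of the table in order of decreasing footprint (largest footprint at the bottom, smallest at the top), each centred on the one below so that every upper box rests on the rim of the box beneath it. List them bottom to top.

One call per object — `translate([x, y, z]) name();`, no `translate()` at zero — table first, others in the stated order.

table();
translate([169, 266, 693]) open_box();
translate([175, 268, 1061]) open_box_2();
translate([179, 270, 1377]) open_box_3();
translate([186, 277, 1633]) open_box_4();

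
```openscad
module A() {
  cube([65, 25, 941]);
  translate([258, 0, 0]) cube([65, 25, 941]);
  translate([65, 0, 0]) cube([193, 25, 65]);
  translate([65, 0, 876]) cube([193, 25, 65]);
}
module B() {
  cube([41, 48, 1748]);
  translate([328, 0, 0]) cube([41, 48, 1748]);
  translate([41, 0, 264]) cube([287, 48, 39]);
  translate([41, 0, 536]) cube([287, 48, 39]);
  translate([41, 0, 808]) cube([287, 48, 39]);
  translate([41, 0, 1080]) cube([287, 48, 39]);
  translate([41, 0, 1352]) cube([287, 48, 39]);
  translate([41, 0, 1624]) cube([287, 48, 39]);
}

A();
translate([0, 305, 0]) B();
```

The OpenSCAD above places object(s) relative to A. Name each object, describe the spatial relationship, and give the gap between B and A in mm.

A is a picture frame. B is a ladder. The ladder is on the floor beside the picture frame on its +y side. The gap between the ladder and the picture frame is 280 mm.

The ladder's nearest face is 280 mm from the picture frame's +y face.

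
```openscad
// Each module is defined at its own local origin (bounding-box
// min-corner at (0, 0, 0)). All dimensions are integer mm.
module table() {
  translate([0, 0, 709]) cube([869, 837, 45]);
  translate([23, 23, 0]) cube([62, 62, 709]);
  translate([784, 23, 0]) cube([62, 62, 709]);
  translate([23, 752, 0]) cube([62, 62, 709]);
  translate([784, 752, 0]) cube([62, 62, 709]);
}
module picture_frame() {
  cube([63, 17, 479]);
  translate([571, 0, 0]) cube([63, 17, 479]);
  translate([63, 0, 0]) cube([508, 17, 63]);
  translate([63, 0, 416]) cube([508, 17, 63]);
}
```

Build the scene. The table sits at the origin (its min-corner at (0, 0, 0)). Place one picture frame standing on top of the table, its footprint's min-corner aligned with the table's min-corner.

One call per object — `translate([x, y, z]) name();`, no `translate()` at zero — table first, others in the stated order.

table();
translate([0, 0, 754]) picture_frame();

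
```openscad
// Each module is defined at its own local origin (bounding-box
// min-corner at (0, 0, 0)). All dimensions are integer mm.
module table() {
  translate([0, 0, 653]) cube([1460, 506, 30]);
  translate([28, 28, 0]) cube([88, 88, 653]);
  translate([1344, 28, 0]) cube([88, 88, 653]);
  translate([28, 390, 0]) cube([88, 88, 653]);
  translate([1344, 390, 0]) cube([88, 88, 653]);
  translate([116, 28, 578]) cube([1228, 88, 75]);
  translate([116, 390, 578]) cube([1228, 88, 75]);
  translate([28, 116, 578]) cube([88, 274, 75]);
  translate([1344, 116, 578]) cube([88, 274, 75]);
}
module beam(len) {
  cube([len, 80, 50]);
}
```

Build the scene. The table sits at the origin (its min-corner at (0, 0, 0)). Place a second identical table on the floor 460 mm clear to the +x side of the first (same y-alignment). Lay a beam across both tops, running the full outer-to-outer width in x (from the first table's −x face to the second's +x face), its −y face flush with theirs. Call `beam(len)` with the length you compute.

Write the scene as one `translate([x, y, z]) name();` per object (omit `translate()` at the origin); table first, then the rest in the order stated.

table();
translate([1920, 0, 0]) table();
translate([0, 0, 683]) beam(3380);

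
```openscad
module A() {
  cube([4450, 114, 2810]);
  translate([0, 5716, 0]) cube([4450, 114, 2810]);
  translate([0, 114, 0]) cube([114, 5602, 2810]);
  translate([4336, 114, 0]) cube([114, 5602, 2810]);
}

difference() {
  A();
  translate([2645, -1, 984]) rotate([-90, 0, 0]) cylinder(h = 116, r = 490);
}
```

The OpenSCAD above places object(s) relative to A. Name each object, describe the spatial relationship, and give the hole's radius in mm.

A is a house frame. The house frame has a circular hole through its front wall. The hole's radius is 490 mm.

The subtracted cylinder has r = 490 mm.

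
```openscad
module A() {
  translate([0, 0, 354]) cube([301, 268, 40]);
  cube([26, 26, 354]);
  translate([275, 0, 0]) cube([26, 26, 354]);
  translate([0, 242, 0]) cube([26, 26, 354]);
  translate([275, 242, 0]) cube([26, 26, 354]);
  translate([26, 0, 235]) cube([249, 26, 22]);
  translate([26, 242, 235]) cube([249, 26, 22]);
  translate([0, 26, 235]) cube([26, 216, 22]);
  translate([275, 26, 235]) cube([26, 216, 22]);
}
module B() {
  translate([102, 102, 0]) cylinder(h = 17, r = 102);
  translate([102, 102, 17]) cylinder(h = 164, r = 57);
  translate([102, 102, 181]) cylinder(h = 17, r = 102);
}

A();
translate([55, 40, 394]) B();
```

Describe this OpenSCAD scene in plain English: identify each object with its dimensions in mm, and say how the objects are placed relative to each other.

A is a four-legged stool. The seat is 301×268 mm, 40 mm thick, top at z = 394 mm. It stands on four square legs, each 26×26 mm in cross-section, from z = 0 to the seat underside, each flush with a corner of the seat. Four stretchers, 26 mm wide and 22 mm tall, connect adjacent legs with their undersides at z = 235 mm, each running between the inner faces of the legs it joins and aligned with the legs' outer faces on the other axis.

B is a spool: two coaxial disc flanges of radius 102 mm and thickness 17 mm, joined by a core cylinder of radius 57 mm and height 164 mm. The lower flange rests on z = 0 and the three cylinders share a vertical axis.

The spool is on top of the stool.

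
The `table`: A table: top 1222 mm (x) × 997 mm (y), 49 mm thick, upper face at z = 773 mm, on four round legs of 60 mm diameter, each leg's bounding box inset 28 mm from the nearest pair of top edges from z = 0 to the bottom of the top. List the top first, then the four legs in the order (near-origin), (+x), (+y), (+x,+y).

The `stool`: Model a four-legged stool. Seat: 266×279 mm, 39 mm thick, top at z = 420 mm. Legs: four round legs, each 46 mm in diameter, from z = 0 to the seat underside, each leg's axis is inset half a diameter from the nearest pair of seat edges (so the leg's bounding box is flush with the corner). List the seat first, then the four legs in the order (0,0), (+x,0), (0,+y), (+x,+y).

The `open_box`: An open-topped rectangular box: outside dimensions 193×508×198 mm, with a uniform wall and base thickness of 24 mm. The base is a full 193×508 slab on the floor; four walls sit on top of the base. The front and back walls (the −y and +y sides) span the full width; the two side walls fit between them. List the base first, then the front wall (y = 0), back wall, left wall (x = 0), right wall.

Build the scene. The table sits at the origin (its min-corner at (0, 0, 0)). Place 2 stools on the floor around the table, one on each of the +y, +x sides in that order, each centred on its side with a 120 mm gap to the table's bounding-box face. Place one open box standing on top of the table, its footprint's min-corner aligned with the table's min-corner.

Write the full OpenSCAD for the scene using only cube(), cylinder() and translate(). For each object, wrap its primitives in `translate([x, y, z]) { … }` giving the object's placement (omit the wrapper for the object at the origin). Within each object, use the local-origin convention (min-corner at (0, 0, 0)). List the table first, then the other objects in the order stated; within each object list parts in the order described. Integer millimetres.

translate([0, 0, 724]) cube([1222, 997, 49]);
translate([58, 58, 0]) cylinder(h = 724, r = 30);
translate([1164, 58, 0]) cylinder(h = 724, r = 30);
translate([58, 939, 0]) cylinder(h = 724, r = 30);
translate([1164, 939, 0]) cylinder(h = 724, r = 30);
translate([478, 1117, 0]) {
  translate([0, 0, 381]) cube([266, 279, 39]);
  translate([23, 23, 0]) cylinder(h = 381, r = 23);
  translate([243, 23, 0]) cylinder(h = 381, r = 23);
  translate([23, 256, 0]) cylinder(h = 381, r = 23);
  translate([243, 256, 0]) cylinder(h = 381, r = 23);
}
translate([1342, 359, 0]) {
  translate([0, 0, 381]) cube([266, 279, 39]);
  translate([23, 23, 0]) cylinder(h = 381, r = 23);
  translate([243, 23, 0]) cylinder(h = 381, r = 23);
  translate([23, 256, 0]) cylinder(h = 381, r = 23);
  translate([243, 256, 0]) cylinder(h = 381, r = 23);
}
translate([0, 0, 773]) {
  cube([193, 508, 24]);
  translate([0, 0, 24]) cube([193, 24, 174]);
  translate([0, 484, 24]) cube([193, 24, 174]);
  translate([0, 24, 24]) cube([24, 460, 174]);
  translate([169, 24, 24]) cube([24, 460, 174]);
}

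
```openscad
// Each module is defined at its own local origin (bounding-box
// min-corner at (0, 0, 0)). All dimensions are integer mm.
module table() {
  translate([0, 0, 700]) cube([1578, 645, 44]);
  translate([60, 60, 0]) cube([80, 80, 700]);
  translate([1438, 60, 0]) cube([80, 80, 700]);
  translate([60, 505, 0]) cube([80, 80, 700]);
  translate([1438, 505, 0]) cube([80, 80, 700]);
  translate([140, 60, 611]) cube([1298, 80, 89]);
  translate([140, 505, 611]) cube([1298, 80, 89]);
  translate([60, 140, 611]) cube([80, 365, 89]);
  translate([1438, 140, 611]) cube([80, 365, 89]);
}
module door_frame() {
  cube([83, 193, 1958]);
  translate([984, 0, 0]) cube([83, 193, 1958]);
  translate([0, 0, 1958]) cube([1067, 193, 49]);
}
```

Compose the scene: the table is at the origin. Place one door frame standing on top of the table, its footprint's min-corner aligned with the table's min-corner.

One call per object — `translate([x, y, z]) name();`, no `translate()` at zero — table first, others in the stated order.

table();
translate([0, 0, 744]) door_frame();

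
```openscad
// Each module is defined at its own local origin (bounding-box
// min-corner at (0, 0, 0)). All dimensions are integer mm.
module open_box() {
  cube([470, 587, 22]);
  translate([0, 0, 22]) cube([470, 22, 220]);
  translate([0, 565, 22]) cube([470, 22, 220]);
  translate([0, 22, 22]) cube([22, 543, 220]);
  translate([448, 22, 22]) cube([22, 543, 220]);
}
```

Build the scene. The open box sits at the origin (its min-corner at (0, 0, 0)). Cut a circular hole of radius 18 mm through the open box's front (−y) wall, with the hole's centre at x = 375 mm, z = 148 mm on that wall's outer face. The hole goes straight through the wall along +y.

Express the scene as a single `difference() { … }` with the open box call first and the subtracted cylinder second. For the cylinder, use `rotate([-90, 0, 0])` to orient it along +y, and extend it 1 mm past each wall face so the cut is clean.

difference() {
  open_box();
  translate([375, -1, 148]) rotate([-90, 0, 0]) cylinder(h = 24, r = 18);
}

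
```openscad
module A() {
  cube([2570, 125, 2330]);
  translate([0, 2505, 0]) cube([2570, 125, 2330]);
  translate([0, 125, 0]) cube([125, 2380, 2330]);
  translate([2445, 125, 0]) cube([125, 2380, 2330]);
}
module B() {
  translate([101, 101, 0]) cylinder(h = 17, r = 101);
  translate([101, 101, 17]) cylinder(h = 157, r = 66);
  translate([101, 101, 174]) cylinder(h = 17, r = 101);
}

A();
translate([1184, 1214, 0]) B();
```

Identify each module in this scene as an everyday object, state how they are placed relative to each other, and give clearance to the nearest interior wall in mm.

A is a house frame. B is a spool. The spool sits inside the house frame, centred. The clearance to the nearest interior wall is 1059 mm.

Clearances: x = 1059, y = 1089; minimum 1059 mm.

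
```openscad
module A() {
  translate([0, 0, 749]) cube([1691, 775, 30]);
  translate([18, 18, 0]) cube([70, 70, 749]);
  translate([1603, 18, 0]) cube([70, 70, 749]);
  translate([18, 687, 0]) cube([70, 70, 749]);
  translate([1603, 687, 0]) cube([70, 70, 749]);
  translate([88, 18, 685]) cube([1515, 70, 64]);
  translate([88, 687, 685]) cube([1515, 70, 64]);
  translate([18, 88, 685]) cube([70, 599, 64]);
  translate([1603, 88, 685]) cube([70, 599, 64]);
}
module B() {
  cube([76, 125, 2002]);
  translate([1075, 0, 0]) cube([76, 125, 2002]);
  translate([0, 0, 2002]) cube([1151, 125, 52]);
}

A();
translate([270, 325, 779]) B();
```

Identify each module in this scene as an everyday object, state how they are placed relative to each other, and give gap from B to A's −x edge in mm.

The door frame's min-x is at 270; the table's min-x is 0; gap = 270 mm.

A is a table. B is a door frame. The door frame is on top of the table, centred. The gap from the door frame to the table's −x edge is 270 mm.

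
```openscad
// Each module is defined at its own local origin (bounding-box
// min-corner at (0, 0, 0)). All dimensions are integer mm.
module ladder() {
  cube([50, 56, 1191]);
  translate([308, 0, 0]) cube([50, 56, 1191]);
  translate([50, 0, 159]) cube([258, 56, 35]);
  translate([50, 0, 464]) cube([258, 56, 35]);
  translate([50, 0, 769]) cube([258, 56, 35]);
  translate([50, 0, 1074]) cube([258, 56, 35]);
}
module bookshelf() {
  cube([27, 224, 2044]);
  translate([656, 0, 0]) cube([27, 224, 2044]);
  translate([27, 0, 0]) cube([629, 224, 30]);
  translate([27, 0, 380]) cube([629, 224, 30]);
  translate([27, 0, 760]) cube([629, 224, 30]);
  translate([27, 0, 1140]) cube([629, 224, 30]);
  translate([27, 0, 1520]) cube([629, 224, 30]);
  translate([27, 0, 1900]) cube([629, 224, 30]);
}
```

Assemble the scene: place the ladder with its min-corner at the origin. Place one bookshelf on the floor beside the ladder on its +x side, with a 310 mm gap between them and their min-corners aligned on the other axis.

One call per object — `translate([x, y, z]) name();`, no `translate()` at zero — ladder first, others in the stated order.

ladder();
translate([668, 0, 0]) bookshelf();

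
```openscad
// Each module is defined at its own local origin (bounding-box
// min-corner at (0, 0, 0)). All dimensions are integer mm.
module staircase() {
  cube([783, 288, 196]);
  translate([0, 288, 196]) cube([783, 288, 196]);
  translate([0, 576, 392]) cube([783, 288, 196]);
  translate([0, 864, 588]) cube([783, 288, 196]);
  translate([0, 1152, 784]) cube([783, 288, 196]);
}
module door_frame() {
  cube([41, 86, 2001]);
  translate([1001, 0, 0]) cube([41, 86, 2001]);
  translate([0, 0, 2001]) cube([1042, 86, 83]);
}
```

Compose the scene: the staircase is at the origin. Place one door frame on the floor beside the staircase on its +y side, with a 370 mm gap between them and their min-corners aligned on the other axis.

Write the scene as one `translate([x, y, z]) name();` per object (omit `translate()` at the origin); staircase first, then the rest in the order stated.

staircase();
translate([0, 1810, 0]) door_frame();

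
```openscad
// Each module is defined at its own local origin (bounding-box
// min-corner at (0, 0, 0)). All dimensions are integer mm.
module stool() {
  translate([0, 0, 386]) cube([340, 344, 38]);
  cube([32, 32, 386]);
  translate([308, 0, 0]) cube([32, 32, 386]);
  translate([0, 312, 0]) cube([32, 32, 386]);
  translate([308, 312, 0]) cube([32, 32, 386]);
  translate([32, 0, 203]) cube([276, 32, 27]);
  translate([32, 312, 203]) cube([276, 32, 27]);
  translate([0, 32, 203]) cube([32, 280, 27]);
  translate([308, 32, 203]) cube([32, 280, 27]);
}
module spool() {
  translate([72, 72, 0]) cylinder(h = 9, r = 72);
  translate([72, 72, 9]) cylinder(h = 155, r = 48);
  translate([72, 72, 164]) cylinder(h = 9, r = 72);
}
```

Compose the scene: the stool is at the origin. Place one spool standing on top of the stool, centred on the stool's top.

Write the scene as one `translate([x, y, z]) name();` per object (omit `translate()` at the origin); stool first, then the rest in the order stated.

stool();
translate([98, 100, 424]) spool();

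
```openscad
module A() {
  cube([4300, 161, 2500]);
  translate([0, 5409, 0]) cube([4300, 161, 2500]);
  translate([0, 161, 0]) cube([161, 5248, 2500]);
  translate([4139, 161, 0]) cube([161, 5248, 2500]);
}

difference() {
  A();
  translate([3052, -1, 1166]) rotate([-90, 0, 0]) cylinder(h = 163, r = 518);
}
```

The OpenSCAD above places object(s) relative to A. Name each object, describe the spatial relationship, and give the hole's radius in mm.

A is a house frame. The house frame has a circular hole through its front wall. The hole's radius is 518 mm.

The subtracted cylinder has r = 518 mm.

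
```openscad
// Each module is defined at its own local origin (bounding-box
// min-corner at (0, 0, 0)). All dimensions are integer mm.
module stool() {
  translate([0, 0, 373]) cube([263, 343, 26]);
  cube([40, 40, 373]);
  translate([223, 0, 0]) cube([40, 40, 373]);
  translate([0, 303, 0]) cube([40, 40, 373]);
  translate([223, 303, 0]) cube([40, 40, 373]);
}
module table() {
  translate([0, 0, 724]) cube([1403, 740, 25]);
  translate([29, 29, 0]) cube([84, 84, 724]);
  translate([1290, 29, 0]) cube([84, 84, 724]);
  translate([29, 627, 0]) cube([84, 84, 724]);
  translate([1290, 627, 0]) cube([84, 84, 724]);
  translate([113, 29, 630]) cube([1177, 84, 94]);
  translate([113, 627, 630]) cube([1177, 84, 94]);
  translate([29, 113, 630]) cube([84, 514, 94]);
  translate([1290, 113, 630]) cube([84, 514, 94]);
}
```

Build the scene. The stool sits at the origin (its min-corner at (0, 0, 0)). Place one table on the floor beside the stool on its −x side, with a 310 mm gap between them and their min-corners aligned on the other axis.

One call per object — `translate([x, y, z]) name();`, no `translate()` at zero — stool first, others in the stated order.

stool();
translate([-1713, 0, 0]) table();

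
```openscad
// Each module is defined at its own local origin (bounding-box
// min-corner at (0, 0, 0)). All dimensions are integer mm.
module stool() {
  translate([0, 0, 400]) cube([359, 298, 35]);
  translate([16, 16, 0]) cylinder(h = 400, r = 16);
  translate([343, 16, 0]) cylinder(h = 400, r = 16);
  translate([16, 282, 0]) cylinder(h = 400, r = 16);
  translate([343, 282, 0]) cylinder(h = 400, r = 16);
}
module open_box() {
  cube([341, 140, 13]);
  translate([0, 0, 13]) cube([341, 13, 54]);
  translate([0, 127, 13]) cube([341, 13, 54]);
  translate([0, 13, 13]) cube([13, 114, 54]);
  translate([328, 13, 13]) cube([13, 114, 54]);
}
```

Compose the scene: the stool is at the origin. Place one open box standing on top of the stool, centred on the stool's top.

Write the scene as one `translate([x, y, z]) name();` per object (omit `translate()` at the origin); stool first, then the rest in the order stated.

stool();
translate([9, 79, 435]) open_box();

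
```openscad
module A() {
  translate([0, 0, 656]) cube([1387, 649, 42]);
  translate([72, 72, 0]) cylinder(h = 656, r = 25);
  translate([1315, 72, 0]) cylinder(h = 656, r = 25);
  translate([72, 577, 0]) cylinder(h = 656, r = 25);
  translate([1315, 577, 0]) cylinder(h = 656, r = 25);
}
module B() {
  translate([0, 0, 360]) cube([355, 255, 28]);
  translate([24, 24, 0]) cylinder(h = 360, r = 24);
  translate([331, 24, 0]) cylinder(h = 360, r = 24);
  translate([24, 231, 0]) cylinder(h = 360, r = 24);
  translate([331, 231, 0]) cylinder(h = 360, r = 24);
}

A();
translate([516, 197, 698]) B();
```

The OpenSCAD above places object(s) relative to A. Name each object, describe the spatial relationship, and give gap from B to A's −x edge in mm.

The stool's min-x is at 516; the table's min-x is 0; gap = 516 mm.

A is a table. B is a stool. The stool is on top of the table, centred. The gap from the stool to the table's −x edge is 516 mm.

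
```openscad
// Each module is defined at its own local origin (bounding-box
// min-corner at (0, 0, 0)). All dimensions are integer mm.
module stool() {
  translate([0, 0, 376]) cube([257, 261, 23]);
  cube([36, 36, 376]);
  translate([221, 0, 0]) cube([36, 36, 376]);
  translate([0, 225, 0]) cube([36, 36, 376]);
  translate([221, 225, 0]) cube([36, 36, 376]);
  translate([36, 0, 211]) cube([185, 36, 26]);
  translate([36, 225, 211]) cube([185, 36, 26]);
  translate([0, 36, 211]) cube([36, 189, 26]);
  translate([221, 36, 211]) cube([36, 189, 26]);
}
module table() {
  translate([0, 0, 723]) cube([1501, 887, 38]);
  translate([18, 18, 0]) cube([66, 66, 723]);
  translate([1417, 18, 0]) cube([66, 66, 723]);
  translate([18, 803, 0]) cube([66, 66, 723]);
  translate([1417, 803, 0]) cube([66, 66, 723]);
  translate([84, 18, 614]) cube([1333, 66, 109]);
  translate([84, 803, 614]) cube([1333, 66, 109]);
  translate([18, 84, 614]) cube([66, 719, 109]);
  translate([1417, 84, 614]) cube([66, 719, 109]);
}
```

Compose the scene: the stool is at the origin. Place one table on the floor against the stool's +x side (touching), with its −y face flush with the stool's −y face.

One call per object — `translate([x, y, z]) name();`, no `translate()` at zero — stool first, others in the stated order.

stool();
translate([257, 0, 0]) table();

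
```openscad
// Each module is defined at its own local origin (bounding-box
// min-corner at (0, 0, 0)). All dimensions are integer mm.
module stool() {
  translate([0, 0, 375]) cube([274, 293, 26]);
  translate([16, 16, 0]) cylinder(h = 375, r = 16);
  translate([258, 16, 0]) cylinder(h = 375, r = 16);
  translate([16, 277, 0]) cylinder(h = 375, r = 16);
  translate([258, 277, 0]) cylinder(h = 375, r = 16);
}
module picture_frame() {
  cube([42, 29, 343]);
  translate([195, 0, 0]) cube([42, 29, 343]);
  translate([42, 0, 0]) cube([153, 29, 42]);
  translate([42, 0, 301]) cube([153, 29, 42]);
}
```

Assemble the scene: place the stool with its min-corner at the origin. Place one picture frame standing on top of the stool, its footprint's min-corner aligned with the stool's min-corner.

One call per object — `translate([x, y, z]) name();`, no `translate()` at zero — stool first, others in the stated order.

stool();
translate([0, 0, 401]) picture_frame();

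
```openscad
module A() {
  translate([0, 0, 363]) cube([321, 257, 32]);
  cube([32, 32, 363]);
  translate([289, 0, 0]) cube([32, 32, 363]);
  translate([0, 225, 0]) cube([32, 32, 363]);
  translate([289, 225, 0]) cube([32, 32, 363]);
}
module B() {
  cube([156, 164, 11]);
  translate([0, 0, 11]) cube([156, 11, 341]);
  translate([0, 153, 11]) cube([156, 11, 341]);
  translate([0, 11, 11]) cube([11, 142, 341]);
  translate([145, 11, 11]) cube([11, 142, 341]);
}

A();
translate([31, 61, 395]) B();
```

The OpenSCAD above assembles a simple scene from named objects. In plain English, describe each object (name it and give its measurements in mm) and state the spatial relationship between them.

A is a four-legged stool. The seat is a 321×257×32 mm slab whose top surface is at z = 395 mm; four square legs, each 32×32 mm in cross-section, run from the floor (z = 0) to the underside of the seat, each flush with a corner of the seat.

B is an open storage box with external size 156×164×352 mm and wall thickness 11 mm (the base is also 11 mm thick). The base covers the whole footprint; the four walls stand on the base, with the y-facing walls full-width and the x-facing walls fitting between their inner faces.

The open box is on top of the stool.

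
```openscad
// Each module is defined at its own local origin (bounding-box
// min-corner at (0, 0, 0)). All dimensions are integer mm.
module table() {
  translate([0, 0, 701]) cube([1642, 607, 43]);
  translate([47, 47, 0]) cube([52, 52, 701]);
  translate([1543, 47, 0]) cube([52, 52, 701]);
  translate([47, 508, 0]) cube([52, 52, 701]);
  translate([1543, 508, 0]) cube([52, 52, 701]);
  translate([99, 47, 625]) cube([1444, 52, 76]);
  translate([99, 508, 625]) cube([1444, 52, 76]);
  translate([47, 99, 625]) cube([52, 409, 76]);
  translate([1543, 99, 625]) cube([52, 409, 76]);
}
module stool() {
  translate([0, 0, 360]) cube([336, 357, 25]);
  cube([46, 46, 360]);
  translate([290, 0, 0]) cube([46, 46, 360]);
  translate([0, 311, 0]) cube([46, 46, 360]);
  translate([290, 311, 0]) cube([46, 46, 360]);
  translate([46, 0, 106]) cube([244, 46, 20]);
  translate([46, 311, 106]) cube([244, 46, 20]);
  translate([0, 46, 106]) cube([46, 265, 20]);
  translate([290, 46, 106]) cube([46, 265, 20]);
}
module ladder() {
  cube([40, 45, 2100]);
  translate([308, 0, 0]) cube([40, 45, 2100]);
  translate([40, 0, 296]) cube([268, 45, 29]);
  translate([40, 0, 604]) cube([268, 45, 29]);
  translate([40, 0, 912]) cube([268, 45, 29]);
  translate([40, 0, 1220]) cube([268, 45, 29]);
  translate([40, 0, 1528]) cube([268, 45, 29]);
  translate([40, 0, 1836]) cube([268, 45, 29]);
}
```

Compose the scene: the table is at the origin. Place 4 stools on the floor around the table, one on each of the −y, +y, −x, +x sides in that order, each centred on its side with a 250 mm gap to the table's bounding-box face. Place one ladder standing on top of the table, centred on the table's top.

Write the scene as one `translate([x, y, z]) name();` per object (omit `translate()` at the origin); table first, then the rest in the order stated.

table();
translate([653, -607, 0]) stool();
translate([653, 857, 0]) stool();
translate([-586, 125, 0]) stool();
translate([1892, 125, 0]) stool();
translate([647, 281, 744]) ladder();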